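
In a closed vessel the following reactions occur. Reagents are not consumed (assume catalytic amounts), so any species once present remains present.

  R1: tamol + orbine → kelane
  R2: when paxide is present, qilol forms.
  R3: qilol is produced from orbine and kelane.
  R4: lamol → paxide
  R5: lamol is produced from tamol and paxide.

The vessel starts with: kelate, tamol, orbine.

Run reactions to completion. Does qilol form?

Yes

tamol and orbine present → kelane forms (R1).
orbine and kelane present → qilol forms (R3).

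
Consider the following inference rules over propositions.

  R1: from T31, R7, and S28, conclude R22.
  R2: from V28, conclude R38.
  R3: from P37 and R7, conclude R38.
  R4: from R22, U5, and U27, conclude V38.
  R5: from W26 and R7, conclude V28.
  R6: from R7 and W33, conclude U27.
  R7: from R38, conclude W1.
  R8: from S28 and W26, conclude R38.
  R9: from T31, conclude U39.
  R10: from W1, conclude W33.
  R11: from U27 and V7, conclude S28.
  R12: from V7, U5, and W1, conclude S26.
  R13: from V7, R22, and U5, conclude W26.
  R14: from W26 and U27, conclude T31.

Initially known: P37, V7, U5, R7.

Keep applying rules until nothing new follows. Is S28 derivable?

P37 and R7 hold, so R38 follows (R3).
From R38, R7 gives W1.
From W1, R10 gives W33.
From R7 and W33, R6 gives U27.
U27 and V7 hold, so S28 follows (R11).

Yes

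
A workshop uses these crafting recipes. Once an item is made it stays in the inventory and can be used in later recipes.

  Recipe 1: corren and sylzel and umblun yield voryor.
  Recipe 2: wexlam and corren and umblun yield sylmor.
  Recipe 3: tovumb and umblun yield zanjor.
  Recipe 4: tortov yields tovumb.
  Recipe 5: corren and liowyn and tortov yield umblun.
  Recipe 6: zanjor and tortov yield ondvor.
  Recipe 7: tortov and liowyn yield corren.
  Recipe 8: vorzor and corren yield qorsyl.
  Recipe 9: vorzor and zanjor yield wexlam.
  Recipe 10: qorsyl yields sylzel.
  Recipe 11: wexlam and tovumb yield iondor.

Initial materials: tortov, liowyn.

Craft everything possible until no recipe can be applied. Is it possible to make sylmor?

sylmor would need wexlam, corren, and umblun (Recipe 2), but wexlam is never obtained.

No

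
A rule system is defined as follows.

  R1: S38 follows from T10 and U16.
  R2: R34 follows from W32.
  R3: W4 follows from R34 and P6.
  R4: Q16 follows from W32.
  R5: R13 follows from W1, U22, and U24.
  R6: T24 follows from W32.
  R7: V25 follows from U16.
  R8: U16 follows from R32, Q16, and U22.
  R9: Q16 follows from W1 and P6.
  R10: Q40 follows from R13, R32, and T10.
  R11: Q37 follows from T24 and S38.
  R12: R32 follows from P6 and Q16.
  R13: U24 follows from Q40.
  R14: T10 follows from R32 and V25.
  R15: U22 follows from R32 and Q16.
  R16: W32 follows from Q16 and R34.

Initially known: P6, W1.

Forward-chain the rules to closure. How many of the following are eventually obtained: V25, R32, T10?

3

From W1 and P6, R9 gives Q16.
P6 and Q16 hold, so R32 follows (R12).
From R32 and Q16, R15 gives U22.
R32, Q16, and U22 hold, so U16 follows (R8).
U16 holds, so V25 follows (R7).
From R32 and V25, R14 gives T10.
V25: reached.
R32: reached.
T10: reached.
All 3 are reached.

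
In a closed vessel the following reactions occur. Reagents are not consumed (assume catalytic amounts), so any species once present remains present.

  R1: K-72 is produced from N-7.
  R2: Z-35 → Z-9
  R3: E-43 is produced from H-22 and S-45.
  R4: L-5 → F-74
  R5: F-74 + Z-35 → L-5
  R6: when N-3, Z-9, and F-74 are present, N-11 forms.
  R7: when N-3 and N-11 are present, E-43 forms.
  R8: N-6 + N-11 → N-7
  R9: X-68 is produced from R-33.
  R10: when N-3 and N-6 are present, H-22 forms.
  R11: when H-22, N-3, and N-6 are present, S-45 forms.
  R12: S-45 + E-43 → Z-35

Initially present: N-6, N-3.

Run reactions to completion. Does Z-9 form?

Yes

N-3 and N-6 present → H-22 forms (R10).
H-22, N-3, and N-6 present → S-45 forms (R11).
H-22 and S-45 present → E-43 forms (R3).
S-45 and E-43 present → Z-35 forms (R12).
Z-35 present → Z-9 forms (R2).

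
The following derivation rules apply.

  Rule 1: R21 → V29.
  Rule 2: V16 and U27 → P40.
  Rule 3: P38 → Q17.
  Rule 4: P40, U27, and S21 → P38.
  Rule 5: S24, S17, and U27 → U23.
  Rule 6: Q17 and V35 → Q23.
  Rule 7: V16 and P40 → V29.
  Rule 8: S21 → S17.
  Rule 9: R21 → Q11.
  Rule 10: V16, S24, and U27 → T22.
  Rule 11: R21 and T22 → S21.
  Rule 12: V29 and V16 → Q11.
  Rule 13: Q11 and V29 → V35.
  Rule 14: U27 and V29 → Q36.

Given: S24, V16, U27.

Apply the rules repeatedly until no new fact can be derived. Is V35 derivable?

From V16 and U27, Rule 2 gives P40.
V16 and P40 hold, so V29 follows (Rule 7).
V29 and V16 hold, so Q11 follows (Rule 12).
Q11 and V29 hold, so V35 follows (Rule 13).

Yes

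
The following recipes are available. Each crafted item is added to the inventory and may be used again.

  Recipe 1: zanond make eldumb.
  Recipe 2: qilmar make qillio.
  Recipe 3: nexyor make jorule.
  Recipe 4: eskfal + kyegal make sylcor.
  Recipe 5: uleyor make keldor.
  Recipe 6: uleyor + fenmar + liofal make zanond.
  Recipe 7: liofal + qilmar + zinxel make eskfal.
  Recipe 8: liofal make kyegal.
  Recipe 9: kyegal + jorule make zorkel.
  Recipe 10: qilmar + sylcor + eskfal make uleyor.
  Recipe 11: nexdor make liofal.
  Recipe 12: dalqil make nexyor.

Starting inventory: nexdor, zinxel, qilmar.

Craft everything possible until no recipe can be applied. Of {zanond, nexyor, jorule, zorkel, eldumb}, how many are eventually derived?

zanond would need uleyor, fenmar, and liofal (Recipe 6), but fenmar is never obtained.
nexyor would need dalqil (Recipe 12), but dalqil is never obtained.
jorule would need nexyor (Recipe 3), but nexyor is never obtained.
zorkel would need kyegal and jorule (Recipe 9), but jorule is never obtained.
eldumb would need zanond (Recipe 1), but zanond is never obtained.
None of the 5 are reached.

0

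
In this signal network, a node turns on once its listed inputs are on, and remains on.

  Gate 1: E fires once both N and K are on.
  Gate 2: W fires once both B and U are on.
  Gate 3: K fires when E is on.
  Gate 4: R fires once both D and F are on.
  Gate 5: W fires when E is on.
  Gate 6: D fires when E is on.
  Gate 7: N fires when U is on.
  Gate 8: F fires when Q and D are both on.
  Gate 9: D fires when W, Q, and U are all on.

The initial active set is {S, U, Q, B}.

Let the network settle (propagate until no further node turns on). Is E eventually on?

No

E would need N and K (Gate 1), but K never turns on.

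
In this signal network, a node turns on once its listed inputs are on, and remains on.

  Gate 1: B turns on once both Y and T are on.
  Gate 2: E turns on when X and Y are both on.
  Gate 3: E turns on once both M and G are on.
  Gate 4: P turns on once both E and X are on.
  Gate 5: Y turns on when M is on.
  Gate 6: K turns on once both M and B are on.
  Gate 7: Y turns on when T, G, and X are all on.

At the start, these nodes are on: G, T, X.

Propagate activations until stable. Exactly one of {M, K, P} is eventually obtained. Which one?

Gate 7: T, G, and X on → Y on.
X and Y are on, so E turns on (Gate 2).
E and X are on, so P turns on (Gate 4).
No rule produces M, and it is not given. K would need M and B (Gate 6), but M never turns on.

P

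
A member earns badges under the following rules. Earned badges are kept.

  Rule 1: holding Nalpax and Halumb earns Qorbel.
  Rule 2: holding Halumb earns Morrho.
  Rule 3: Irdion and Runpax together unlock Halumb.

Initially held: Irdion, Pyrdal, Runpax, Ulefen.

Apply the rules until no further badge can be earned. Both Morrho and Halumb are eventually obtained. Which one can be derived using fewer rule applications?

Halumb: With Irdion and Runpax, Halumb is earned (Rule 3). [1 rule application]
Morrho: With Irdion and Runpax, Halumb is earned (Rule 3). With Halumb, Morrho is earned (Rule 2). [2 rule applications]
Halumb needs fewer.

Halumb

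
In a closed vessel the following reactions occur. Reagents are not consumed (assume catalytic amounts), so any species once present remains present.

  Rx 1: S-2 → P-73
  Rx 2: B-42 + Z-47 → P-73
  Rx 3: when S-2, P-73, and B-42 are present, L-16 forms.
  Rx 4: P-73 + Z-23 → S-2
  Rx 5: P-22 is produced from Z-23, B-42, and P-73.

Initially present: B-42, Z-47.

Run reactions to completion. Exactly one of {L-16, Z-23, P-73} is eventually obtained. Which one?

B-42 and Z-47 present → P-73 forms (Rx 2).
L-16 would need S-2, P-73, and B-42 (Rx 3), but S-2 never forms. No rule produces Z-23, and it is not given.

P-73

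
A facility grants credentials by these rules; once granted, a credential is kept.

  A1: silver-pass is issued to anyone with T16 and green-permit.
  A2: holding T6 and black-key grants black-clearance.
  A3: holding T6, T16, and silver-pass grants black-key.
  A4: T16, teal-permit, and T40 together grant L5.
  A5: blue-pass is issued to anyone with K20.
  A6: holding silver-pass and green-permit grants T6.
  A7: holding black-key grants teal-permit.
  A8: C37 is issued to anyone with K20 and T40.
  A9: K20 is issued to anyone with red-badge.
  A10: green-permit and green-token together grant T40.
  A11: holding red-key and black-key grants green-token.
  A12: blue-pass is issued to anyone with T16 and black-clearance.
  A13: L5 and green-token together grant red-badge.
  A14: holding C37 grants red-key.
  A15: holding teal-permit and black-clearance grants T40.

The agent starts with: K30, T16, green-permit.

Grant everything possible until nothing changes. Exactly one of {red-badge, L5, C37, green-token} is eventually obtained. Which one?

Holding T16 and green-permit grants silver-pass (A1).
Holding silver-pass and green-permit grants T6 (A6).
Holding T6, T16, and silver-pass grants black-key (A3).
Holding T6 and black-key grants black-clearance (A2).
Holding black-key grants teal-permit (A7).
Holding teal-permit and black-clearance grants T40 (A15).
Holding T16, teal-permit, and T40 grants L5 (A4).
green-token would need red-key and black-key (A11), but red-key is never granted. C37 would need K20 and T40 (A8), but K20 is never granted. red-badge would need L5 and green-token (A13), but green-token is never granted.

L5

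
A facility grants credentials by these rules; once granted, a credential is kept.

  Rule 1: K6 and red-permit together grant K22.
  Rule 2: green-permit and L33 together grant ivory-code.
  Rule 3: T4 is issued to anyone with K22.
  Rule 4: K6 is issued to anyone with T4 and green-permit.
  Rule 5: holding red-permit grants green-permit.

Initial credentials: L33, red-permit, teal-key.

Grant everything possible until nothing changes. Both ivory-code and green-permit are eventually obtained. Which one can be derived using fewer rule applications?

green-permit: Holding red-permit grants green-permit (Rule 5). [1 rule application]
ivory-code: Holding red-permit grants green-permit (Rule 5). Holding green-permit and L33 grants ivory-code (Rule 2). [2 rule applications]
green-permit needs fewer.

green-permit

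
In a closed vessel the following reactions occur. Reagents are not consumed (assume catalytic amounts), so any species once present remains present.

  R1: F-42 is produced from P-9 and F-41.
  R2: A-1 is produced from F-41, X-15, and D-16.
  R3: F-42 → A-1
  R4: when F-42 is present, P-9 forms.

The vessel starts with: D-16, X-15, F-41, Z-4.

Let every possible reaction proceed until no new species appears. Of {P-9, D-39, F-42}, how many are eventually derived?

0

P-9 would need F-42 (R4), but F-42 never forms.
No rule produces D-39, and it is not given.
F-42 would need P-9 and F-41 (R1), but P-9 never forms.
None of the 3 are reached.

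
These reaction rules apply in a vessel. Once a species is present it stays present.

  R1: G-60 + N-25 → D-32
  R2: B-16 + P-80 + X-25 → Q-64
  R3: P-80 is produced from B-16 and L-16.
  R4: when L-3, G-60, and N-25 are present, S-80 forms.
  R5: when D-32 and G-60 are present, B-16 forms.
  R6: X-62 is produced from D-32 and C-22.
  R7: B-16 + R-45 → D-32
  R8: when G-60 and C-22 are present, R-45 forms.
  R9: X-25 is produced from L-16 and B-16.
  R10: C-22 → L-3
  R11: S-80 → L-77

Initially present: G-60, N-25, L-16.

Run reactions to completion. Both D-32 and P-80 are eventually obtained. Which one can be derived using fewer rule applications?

D-32: G-60 and N-25 present → D-32 forms (R1). [1 rule application]
P-80: G-60 and N-25 present → D-32 forms (R1). D-32 and G-60 present → B-16 forms (R5). B-16 and L-16 present → P-80 forms (R3). [3 rule applications]
D-32 needs fewer.

D-32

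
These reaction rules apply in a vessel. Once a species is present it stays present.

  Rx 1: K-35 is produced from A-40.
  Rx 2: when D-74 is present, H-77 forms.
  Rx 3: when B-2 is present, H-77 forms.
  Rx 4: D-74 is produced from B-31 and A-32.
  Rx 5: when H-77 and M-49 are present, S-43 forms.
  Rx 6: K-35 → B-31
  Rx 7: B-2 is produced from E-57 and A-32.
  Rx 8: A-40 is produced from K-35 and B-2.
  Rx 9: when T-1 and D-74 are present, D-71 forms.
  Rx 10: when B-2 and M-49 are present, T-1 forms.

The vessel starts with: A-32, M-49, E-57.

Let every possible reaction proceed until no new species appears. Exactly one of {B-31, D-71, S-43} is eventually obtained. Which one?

S-43

E-57 and A-32 present → B-2 forms (Rx 7).
B-2 present → H-77 forms (Rx 3).
H-77 and M-49 present → S-43 forms (Rx 5).
D-71 would need T-1 and D-74 (Rx 9), but D-74 never forms. B-31 would need K-35 (Rx 6), but K-35 never forms.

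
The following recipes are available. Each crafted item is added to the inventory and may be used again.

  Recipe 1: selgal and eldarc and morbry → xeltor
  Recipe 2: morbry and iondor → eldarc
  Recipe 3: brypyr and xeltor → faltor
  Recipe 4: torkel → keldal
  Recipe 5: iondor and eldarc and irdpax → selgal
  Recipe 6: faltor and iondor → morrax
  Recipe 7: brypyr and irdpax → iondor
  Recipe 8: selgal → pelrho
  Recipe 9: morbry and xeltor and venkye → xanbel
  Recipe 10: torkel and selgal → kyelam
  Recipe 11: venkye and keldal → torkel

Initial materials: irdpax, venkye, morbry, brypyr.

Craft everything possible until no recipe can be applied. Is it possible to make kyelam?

No

kyelam would need torkel and selgal (Recipe 10), but torkel is never obtained.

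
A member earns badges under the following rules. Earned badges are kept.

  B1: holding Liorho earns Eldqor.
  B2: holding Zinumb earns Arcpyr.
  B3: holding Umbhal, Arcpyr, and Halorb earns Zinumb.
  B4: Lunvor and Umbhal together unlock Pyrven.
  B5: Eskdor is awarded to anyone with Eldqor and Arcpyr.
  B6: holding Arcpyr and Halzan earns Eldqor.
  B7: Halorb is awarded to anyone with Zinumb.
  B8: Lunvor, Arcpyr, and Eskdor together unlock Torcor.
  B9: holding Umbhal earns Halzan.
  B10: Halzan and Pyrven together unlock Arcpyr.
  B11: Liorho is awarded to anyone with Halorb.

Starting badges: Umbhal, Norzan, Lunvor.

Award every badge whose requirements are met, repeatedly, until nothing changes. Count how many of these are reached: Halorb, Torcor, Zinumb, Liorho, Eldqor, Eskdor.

3

With Lunvor and Umbhal, Pyrven is earned (B4).
With Umbhal, Halzan is earned (B9).
With Halzan and Pyrven, Arcpyr is earned (B10).
With Arcpyr and Halzan, Eldqor is earned (B6).
With Eldqor and Arcpyr, Eskdor is earned (B5).
With Lunvor, Arcpyr, and Eskdor, Torcor is earned (B8).
Halorb would need Zinumb (B7), but Zinumb is never earned.
Torcor: reached.
Zinumb would need Umbhal, Arcpyr, and Halorb (B3), but Halorb is never earned.
Liorho would need Halorb (B11), but Halorb is never earned.
Eldqor: reached.
Eskdor: reached.
Reached: Torcor, Eldqor, and Eskdor — 3 of the 6.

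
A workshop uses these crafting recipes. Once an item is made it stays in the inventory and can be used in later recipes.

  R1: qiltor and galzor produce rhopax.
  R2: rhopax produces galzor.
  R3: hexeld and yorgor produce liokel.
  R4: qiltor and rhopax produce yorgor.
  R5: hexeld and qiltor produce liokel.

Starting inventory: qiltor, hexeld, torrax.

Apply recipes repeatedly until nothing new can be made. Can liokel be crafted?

hexeld and qiltor → liokel (R5).

Yes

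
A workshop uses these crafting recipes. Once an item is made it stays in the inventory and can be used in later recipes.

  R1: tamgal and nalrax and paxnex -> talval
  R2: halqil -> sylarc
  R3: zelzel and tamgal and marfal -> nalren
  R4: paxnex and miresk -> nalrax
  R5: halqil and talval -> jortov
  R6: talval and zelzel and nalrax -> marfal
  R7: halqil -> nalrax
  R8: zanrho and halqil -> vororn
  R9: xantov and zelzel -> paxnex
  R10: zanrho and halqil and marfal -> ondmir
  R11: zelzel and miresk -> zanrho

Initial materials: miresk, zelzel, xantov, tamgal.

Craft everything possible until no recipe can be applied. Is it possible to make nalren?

xantov and zelzel -> paxnex (R9).
paxnex and miresk -> nalrax (R4).
Using R1, tamgal, nalrax, and paxnex make talval.
Using R6, talval, zelzel, and nalrax make marfal.
Using R3, zelzel, tamgal, and marfal make nalren.

Yes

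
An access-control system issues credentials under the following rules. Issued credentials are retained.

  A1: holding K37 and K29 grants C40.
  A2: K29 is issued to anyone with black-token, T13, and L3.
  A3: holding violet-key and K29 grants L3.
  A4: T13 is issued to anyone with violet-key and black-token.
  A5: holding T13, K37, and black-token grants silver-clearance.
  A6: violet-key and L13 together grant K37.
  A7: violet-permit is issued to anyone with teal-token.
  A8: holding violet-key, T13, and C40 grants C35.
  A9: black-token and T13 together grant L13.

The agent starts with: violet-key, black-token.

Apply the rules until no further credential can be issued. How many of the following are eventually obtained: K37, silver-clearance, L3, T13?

Holding violet-key and black-token grants T13 (A4).
Holding black-token and T13 grants L13 (A9).
Holding violet-key and L13 grants K37 (A6).
Holding T13, K37, and black-token grants silver-clearance (A5).
K37: reached.
silver-clearance: reached.
L3 would need violet-key and K29 (A3), but K29 is never granted.
T13: reached.
Reached: K37, silver-clearance, and T13 — 3 of the 4.

3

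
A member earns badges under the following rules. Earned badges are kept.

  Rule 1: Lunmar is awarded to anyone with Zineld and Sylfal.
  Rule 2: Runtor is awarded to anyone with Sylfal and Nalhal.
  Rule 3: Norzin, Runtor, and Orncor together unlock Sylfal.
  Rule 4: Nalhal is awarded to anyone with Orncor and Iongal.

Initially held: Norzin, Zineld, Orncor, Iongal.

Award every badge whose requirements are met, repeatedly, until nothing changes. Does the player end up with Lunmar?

Lunmar would need Zineld and Sylfal (Rule 1), but Sylfal is never earned.

No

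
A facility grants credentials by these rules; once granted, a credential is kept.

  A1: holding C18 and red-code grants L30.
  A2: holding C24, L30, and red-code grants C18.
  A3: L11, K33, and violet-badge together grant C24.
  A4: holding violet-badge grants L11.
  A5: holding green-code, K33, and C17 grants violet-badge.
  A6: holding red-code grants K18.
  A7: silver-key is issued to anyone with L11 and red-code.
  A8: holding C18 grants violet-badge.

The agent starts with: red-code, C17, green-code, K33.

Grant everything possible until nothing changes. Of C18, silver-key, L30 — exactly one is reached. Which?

silver-key

Holding green-code, K33, and C17 grants violet-badge (A5).
Holding violet-badge grants L11 (A4).
Holding L11 and red-code grants silver-key (A7).
C18 would need C24, L30, and red-code (A2), but L30 is never granted. L30 would need C18 and red-code (A1), but C18 is never granted.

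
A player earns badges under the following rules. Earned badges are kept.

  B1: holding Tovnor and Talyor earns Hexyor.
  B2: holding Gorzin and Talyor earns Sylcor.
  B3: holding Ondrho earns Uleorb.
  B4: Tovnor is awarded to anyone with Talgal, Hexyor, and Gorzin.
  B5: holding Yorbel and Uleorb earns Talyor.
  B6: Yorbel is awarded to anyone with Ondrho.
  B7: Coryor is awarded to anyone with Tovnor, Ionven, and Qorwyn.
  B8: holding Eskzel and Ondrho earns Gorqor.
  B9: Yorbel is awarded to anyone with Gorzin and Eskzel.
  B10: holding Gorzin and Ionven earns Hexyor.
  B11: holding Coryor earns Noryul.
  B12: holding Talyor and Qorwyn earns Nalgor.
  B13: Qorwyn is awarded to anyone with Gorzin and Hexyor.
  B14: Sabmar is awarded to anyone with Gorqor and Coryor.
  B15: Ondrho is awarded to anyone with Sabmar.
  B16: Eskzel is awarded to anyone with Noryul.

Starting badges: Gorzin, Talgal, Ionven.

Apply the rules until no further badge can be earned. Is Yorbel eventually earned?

Yes

With Gorzin and Ionven, Hexyor is earned (B10).
With Gorzin and Hexyor, Qorwyn is earned (B13).
With Talgal, Hexyor, and Gorzin, Tovnor is earned (B4).
With Tovnor, Ionven, and Qorwyn, Coryor is earned (B7).
With Coryor, Noryul is earned (B11).
With Noryul, Eskzel is earned (B16).
With Gorzin and Eskzel, Yorbel is earned (B9).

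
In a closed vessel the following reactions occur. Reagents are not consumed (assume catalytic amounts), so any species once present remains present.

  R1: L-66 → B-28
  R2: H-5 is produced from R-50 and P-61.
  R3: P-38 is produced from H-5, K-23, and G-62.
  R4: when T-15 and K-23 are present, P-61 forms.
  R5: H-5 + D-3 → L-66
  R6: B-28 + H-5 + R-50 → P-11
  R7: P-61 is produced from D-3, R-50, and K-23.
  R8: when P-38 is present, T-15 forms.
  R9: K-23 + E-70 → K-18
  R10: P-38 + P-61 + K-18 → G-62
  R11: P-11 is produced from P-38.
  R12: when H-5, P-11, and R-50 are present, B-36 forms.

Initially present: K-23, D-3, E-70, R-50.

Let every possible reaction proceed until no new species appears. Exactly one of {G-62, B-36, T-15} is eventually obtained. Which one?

D-3, R-50, and K-23 present → P-61 forms (R7).
R-50 and P-61 present → H-5 forms (R2).
H-5 and D-3 present → L-66 forms (R5).
L-66 present → B-28 forms (R1).
B-28, H-5, and R-50 present → P-11 forms (R6).
H-5, P-11, and R-50 present → B-36 forms (R12).
T-15 would need P-38 (R8), but P-38 never forms. G-62 would need P-38, P-61, and K-18 (R10), but P-38 never forms.

B-36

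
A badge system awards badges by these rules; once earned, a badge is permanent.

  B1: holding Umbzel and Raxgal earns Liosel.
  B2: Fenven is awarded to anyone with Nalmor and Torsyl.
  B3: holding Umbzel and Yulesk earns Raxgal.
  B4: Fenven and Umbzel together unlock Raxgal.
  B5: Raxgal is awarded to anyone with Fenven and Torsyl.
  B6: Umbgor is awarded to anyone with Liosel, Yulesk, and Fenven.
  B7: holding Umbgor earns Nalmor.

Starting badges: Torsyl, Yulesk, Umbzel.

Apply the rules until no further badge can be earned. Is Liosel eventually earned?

Yes

With Umbzel and Yulesk, Raxgal is earned (B3).
With Umbzel and Raxgal, Liosel is earned (B1).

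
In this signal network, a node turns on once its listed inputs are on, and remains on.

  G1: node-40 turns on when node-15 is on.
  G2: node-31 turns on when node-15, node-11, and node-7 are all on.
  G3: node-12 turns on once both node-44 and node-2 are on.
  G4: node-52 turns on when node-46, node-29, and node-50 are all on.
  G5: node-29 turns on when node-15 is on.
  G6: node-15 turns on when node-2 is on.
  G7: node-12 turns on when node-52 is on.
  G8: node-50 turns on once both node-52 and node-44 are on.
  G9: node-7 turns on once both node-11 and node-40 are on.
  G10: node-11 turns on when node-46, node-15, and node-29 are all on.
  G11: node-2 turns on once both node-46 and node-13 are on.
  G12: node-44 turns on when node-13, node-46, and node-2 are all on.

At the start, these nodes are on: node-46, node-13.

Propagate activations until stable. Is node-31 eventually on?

node-46 and node-13 are on, so node-2 turns on (G11).
G6: node-2 on → node-15 on.
node-15 is on, so node-40 turns on (G1).
G5: node-15 on → node-29 on.
G10: node-46, node-15, and node-29 on → node-11 on.
G9: node-11 and node-40 on → node-7 on.
node-15, node-11, and node-7 are on, so node-31 turns on (G2).

Yes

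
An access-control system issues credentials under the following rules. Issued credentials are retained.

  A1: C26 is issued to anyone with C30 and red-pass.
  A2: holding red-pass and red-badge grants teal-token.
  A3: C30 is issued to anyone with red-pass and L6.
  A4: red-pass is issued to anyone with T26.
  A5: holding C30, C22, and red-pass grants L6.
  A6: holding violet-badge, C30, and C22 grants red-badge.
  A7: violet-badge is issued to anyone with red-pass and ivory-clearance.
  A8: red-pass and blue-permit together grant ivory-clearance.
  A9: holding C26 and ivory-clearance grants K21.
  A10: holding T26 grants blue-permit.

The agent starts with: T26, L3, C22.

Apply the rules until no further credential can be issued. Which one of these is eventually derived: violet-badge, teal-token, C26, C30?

violet-badge

Holding T26 grants blue-permit (A10).
Holding T26 grants red-pass (A4).
Holding red-pass and blue-permit grants ivory-clearance (A8).
Holding red-pass and ivory-clearance grants violet-badge (A7).
teal-token would need red-pass and red-badge (A2), but red-badge is never granted. C26 would need C30 and red-pass (A1), but C30 is never granted. C30 would need red-pass and L6 (A3), but L6 is never granted.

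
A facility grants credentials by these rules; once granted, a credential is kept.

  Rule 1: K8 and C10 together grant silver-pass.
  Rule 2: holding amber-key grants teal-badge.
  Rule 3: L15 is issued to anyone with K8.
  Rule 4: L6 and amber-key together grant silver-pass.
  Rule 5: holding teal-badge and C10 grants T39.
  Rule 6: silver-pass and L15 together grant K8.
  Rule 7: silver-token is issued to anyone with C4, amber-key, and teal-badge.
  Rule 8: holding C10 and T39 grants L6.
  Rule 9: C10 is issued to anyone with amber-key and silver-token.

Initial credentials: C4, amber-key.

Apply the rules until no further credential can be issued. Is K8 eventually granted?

K8 would need silver-pass and L15 (Rule 6), but L15 is never granted.

No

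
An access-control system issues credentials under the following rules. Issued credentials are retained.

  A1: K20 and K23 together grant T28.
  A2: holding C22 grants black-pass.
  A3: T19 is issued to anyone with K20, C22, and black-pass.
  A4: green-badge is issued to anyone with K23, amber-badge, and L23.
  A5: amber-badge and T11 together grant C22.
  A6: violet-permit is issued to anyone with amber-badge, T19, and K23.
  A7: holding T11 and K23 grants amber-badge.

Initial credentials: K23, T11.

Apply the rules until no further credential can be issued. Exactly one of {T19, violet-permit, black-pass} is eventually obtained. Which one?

black-pass

Holding T11 and K23 grants amber-badge (A7).
Holding amber-badge and T11 grants C22 (A5).
Holding C22 grants black-pass (A2).
violet-permit would need amber-badge, T19, and K23 (A6), but T19 is never granted. T19 would need K20, C22, and black-pass (A3), but K20 is never granted.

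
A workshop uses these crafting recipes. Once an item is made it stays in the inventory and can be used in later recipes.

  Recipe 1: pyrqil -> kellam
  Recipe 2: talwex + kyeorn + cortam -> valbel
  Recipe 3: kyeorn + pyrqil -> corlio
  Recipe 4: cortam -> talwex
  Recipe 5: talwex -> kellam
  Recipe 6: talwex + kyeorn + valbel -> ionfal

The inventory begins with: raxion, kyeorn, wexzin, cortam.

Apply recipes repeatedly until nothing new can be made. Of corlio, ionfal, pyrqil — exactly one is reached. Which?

Using Recipe 4, cortam makes talwex.
Using Recipe 2, talwex, kyeorn, and cortam make valbel.
Using Recipe 6, talwex, kyeorn, and valbel make ionfal.
No rule produces pyrqil, and it is not given. corlio would need kyeorn and pyrqil (Recipe 3), but pyrqil is never obtained.

ionfal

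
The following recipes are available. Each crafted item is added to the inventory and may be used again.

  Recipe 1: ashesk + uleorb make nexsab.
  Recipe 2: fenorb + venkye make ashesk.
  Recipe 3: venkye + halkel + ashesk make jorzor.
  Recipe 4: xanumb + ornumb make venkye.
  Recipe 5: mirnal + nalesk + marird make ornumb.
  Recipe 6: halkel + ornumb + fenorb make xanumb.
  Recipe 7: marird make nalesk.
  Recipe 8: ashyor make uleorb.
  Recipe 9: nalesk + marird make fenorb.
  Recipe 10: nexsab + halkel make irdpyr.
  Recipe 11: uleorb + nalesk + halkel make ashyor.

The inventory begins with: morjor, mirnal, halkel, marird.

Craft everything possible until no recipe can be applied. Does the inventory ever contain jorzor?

Yes

marird → nalesk (Recipe 7).
nalesk + marird → fenorb (Recipe 9).
Using Recipe 5, mirnal, nalesk, and marird make ornumb.
halkel + ornumb + fenorb → xanumb (Recipe 6).
Using Recipe 4, xanumb and ornumb make venkye.
Using Recipe 2, fenorb and venkye make ashesk.
Using Recipe 3, venkye, halkel, and ashesk make jorzor.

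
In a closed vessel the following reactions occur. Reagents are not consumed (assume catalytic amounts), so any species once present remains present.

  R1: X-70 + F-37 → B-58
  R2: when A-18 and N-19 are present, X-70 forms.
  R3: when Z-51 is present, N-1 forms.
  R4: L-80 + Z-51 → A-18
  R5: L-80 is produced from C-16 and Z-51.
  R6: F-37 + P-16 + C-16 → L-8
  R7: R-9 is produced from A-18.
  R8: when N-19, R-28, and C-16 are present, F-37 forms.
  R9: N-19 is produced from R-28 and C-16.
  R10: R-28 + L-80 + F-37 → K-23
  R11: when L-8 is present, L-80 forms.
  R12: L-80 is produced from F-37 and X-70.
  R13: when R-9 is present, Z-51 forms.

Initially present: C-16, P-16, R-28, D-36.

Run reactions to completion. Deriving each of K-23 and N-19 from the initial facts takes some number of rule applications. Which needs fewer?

N-19

N-19: R-28 and C-16 present → N-19 forms (R9). [1 rule application]
K-23: R-28 and C-16 present → N-19 forms (R9). N-19, R-28, and C-16 present → F-37 forms (R8). F-37, P-16, and C-16 present → L-8 forms (R6). L-8 present → L-80 forms (R11). R-28, L-80, and F-37 present → K-23 forms (R10). [5 rule applications]
N-19 needs fewer.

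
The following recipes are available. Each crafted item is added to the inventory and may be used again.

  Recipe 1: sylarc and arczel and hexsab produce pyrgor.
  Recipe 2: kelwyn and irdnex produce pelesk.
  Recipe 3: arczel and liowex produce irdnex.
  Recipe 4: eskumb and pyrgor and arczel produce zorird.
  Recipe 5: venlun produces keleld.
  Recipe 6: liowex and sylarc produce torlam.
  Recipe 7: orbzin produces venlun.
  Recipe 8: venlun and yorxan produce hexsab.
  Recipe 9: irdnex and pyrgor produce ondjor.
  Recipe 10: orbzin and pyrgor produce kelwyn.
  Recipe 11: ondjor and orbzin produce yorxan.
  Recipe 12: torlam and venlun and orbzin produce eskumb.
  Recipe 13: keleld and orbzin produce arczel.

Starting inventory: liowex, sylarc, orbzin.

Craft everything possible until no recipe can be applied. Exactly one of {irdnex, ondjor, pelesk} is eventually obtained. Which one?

orbzin → venlun (Recipe 7).
venlun → keleld (Recipe 5).
keleld and orbzin → arczel (Recipe 13).
arczel and liowex → irdnex (Recipe 3).
pelesk would need kelwyn and irdnex (Recipe 2), but kelwyn is never obtained. ondjor would need irdnex and pyrgor (Recipe 9), but pyrgor is never obtained.

irdnex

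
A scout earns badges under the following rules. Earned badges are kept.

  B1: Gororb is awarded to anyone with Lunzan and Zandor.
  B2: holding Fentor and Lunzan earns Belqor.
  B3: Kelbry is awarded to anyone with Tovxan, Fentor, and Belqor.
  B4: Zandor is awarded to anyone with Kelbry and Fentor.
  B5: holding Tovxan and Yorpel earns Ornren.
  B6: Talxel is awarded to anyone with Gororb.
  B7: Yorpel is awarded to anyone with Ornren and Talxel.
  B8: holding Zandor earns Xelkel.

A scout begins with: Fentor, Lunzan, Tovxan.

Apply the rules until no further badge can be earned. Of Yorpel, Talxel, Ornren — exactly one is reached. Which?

With Fentor and Lunzan, Belqor is earned (B2).
With Tovxan, Fentor, and Belqor, Kelbry is earned (B3).
With Kelbry and Fentor, Zandor is earned (B4).
With Lunzan and Zandor, Gororb is earned (B1).
With Gororb, Talxel is earned (B6).
Ornren would need Tovxan and Yorpel (B5), but Yorpel is never earned. Yorpel would need Ornren and Talxel (B7), but Ornren is never earned.

Talxel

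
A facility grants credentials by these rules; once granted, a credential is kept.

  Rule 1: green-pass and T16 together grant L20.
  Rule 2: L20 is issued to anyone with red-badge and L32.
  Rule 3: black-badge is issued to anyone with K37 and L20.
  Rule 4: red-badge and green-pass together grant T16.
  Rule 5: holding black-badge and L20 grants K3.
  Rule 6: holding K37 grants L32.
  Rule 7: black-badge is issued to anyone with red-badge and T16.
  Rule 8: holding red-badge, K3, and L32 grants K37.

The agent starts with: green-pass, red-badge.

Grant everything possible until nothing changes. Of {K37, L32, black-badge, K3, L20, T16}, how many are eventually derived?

4

Holding red-badge and green-pass grants T16 (Rule 4).
Holding red-badge and T16 grants black-badge (Rule 7).
Holding green-pass and T16 grants L20 (Rule 1).
Holding black-badge and L20 grants K3 (Rule 5).
K37 would need red-badge, K3, and L32 (Rule 8), but L32 is never granted.
L32 would need K37 (Rule 6), but K37 is never granted.
black-badge: reached.
K3: reached.
L20: reached.
T16: reached.
Reached: black-badge, K3, L20, and T16 — 4 of the 6.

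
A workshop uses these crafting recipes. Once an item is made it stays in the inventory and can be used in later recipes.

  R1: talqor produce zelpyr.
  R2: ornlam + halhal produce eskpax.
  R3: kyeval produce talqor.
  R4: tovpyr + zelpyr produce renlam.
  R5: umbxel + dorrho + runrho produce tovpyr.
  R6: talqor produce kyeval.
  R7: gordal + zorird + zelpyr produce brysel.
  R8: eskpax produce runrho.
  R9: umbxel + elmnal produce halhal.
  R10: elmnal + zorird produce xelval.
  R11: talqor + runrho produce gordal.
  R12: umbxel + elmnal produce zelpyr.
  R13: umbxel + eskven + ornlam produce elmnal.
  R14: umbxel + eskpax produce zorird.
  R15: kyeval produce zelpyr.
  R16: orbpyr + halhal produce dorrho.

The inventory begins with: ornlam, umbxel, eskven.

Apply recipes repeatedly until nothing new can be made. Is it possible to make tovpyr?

No

tovpyr would need umbxel, dorrho, and runrho (R5), but dorrho is never obtained.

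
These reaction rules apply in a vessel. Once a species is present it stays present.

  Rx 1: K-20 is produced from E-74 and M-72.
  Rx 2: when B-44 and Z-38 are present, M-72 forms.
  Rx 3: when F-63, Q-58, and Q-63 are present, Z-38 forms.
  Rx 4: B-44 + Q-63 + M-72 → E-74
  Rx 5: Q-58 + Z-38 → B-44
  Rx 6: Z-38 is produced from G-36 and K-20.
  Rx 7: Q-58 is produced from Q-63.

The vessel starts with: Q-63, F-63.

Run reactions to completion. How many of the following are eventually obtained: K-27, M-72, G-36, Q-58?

Q-63 present → Q-58 forms (Rx 7).
F-63, Q-58, and Q-63 present → Z-38 forms (Rx 3).
Q-58 and Z-38 present → B-44 forms (Rx 5).
B-44 and Z-38 present → M-72 forms (Rx 2).
No rule produces K-27, and it is not given.
M-72: reached.
No rule produces G-36, and it is not given.
Q-58: reached.
Reached: M-72 and Q-58 — 2 of the 4.

2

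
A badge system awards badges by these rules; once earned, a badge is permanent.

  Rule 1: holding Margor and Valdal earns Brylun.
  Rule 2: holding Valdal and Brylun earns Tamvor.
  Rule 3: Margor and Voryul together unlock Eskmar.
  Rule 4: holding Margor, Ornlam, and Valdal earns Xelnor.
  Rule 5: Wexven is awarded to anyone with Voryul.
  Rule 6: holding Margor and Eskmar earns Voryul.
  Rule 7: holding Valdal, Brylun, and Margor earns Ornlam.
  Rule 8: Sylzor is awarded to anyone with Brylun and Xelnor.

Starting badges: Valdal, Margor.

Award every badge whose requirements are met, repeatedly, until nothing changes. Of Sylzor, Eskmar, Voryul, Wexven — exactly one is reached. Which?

Sylzor

With Margor and Valdal, Brylun is earned (Rule 1).
With Valdal, Brylun, and Margor, Ornlam is earned (Rule 7).
With Margor, Ornlam, and Valdal, Xelnor is earned (Rule 4).
With Brylun and Xelnor, Sylzor is earned (Rule 8).
Voryul would need Margor and Eskmar (Rule 6), but Eskmar is never earned. Wexven would need Voryul (Rule 5), but Voryul is never earned. Eskmar would need Margor and Voryul (Rule 3), but Voryul is never earned.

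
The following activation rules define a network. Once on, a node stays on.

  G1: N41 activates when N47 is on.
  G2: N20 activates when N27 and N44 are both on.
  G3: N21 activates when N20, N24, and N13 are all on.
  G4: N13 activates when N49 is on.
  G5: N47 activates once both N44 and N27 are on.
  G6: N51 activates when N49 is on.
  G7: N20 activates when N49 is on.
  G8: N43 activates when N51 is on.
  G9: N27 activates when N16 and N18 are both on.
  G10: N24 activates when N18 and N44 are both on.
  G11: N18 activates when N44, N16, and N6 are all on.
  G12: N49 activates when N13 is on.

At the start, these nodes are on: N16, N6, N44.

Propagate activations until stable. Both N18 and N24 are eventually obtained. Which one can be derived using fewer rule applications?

N18: G11: N44, N16, and N6 on → N18 on. [1 rule application]
N24: N44, N16, and N6 are on, so N18 activates (G11). N18 and N44 are on, so N24 activates (G10). [2 rule applications]
N18 needs fewer.

N18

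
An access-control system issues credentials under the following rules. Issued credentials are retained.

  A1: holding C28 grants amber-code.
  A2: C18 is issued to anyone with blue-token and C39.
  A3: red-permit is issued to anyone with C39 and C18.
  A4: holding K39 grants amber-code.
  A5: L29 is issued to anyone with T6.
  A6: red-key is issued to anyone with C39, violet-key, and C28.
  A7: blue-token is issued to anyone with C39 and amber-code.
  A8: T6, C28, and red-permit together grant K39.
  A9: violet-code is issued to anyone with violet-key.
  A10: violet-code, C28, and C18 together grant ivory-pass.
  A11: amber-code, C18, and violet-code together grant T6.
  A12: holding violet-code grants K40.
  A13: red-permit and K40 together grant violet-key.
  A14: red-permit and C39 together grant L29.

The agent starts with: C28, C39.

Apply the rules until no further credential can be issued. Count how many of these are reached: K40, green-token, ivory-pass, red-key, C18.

1

Holding C28 grants amber-code (A1).
Holding C39 and amber-code grants blue-token (A7).
Holding blue-token and C39 grants C18 (A2).
K40 would need violet-code (A12), but violet-code is never granted.
No rule produces green-token, and it is not given.
ivory-pass would need violet-code, C28, and C18 (A10), but violet-code is never granted.
red-key would need C39, violet-key, and C28 (A6), but violet-key is never granted.
C18: reached.
Reached: C18 — 1 of the 5.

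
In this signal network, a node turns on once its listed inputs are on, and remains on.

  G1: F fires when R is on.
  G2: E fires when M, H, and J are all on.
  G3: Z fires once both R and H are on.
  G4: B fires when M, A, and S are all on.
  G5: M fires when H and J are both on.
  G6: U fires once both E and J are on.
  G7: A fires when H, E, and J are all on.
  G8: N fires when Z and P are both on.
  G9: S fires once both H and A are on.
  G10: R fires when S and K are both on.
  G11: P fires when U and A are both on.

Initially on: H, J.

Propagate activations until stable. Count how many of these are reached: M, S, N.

2

H and J are on, so M fires (G5).
M, H, and J are on, so E fires (G2).
H, E, and J are on, so A fires (G7).
G9: H and A on → S on.
M: reached.
S: reached.
N would need Z and P (G8), but Z never turns on.
Reached: M and S — 2 of the 3.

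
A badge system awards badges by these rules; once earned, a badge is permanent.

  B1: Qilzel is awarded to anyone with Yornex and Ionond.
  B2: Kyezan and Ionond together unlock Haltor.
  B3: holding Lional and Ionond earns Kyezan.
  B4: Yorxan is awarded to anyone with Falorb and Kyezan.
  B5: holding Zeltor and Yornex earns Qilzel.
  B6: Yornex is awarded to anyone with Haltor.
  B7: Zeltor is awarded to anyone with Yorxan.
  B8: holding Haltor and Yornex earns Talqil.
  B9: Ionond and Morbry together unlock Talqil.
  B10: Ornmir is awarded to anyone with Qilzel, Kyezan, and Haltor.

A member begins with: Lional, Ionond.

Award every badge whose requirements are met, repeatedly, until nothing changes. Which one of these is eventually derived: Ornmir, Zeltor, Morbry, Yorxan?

With Lional and Ionond, Kyezan is earned (B3).
With Kyezan and Ionond, Haltor is earned (B2).
With Haltor, Yornex is earned (B6).
With Yornex and Ionond, Qilzel is earned (B1).
With Qilzel, Kyezan, and Haltor, Ornmir is earned (B10).
Yorxan would need Falorb and Kyezan (B4), but Falorb is never earned. Zeltor would need Yorxan (B7), but Yorxan is never earned. No rule produces Morbry, and it is not given.

Ornmir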